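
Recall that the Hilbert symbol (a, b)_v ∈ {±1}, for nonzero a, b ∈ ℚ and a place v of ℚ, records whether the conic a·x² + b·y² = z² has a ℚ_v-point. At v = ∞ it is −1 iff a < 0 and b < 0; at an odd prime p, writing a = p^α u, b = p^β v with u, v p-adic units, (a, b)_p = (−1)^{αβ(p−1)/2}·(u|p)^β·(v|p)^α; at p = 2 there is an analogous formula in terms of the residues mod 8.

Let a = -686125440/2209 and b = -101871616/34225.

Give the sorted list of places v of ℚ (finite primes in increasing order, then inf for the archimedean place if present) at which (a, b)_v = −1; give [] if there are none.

Mod squares: a ≡ -24310, b ≡ -24871. Check v ∈ {∞, 2, 3, 5, 7, 11, 13, 17, 19, 37, 47}.
v=19: a=19^0·(≡18), b=19^1·(≡10) mod 19; (18|19)=-1, (10|19)=-1; (−1)^{0·1·9}·(-1)^1·(-1)^0 = -1.
v=2: v_2(a)=7, v_2(b)=12; units ≡ 5, 1 (mod 8); ε·ε+αω+βω = 0·0+7·0+12·1 ≡ 0  ⇒  (a,b)_2 = +1.
v=∞: -24310 < 0 and -24871 < 0  ⇒  (a,b)_∞ = -1.
v=5: a=5^1·(≡3), b=5^-2·(≡1) mod 5; (3|5)=-1, (1|5)=+1; (−1)^{1·-2·2}·(-1)^-2·(+1)^1 = +1.
v=11: a=11^1·(≡1), b=11^1·(≡5) mod 11; (1|11)=+1, (5|11)=+1; (−1)^{1·1·5}·(+1)^1·(+1)^1 = -1.
v=7: a=7^2·(≡4), b=7^1·(≡5) mod 7; (4|7)=+1, (5|7)=-1; (−1)^{2·1·3}·(+1)^1·(-1)^2 = +1.
v=47: a=47^-2·(≡18), b=47^0·(≡46) mod 47; (18|47)=+1, (46|47)=-1; (−1)^{-2·0·23}·(+1)^0·(-1)^-2 = +1.
v=17: a=17^1·(≡8), b=17^1·(≡13) mod 17; (8|17)=+1, (13|17)=+1; (−1)^{1·1·8}·(+1)^1·(+1)^1 = +1.
v=13: a=13^1·(≡11), b=13^0·(≡7) mod 13; (11|13)=-1, (7|13)=-1; (−1)^{1·0·6}·(-1)^0·(-1)^1 = -1.
v=37: a=37^0·(≡33), b=37^-2·(≡9) mod 37; (33|37)=+1, (9|37)=+1; (−1)^{0·-2·18}·(+1)^-2·(+1)^0 = +1.
v=3: a=3^2·(≡2), b=3^0·(≡2) mod 3; (2|3)=-1, (2|3)=-1; (−1)^{2·0·1}·(-1)^0·(-1)^2 = +1.
Ram(-24310, -24871) = {11, 13, 19, ∞}; no ℚ_11-point on the conic.

[11, 13, 19, inf]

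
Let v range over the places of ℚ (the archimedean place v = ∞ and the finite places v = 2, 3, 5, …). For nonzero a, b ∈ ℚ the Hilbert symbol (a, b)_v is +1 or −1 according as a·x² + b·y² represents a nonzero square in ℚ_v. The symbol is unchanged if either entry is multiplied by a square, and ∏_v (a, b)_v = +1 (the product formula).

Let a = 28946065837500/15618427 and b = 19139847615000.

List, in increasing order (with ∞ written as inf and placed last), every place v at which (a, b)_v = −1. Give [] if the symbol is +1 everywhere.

[2, 3, 11, 17]

Mod squares: a ≡ 2805, b ≡ 6. Check v ∈ {∞, 2, 3, 5, 7, 11, 17}.
v=3: a=3^9·(≡2), b=3^13·(≡2) mod 3; (2|3)=-1, (2|3)=-1; (−1)^{9·13·1}·(-1)^13·(-1)^9 = -1.
v=2: v_2(a)=2, v_2(b)=3; units ≡ 5, 3 (mod 8); ε·ε+αω+βω = 0·1+2·1+3·1 ≡ 1  ⇒  (a,b)_2 = -1.
v=11: a=11^-1·(≡2), b=11^0·(≡2) mod 11; (2|11)=-1, (2|11)=-1; (−1)^{-1·0·5}·(-1)^0·(-1)^-1 = -1.
v=17: a=17^-5·(≡14), b=17^0·(≡11) mod 17; (14|17)=-1, (11|17)=-1; (−1)^{-5·0·8}·(-1)^0·(-1)^-5 = -1.
v=7: a=7^6·(≡5), b=7^4·(≡6) mod 7; (5|7)=-1, (6|7)=-1; (−1)^{6·4·3}·(-1)^4·(-1)^6 = +1.
v=5: a=5^5·(≡4), b=5^4·(≡4) mod 5; (4|5)=+1, (4|5)=+1; (−1)^{5·4·2}·(+1)^4·(+1)^5 = +1.
v=∞: 2805 > 0 and 6 > 0  ⇒  (a,b)_∞ = +1.
|Ram(2805, 6)| = 4, even; anisotropic at {2, 3, 11, 17}.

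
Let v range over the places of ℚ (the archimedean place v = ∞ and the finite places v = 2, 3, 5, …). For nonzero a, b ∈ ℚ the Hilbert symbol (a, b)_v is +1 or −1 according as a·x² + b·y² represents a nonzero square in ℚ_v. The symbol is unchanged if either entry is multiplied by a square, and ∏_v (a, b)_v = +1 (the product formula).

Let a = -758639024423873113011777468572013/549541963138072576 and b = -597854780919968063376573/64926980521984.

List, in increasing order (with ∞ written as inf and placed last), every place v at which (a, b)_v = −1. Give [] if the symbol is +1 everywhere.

[2, 3, 41, inf]

(a, b) ≡ (-2179437, -13) mod (ℚ^×)²; places V = {2, 3, 7, 13, 17, 23, 29, 41, 47, ∞}.
(a,b)_41: α=3, u≡31; β=2, v≡26 (mod 41); (31|41)=+1, (26|41)=-1; sign (−1)^0·+1^2·-1^3 = -1.
(a,b)_3: α=9, u≡1; β=6, v≡2 (mod 3); (1|3)=+1, (2|3)=-1; sign (−1)^0·+1^6·-1^9 = -1.
(a,b)_2: α=-18, β=-14; u≡3, v≡3 (mod 8); ε(u)ε(v)=1·1, αω(v)=-18·1, βω(u)=-14·1; sum ≡ 1  ⇒  -1.
(a,b)_47: α=3, u≡36; β=2, v≡42 (mod 47); (36|47)=+1, (42|47)=+1; sign (−1)^0·+1^2·+1^3 = +1.
(a,b)_29: α=9, u≡15; β=6, v≡9 (mod 29); (15|29)=-1, (9|29)=+1; sign (−1)^0·-1^6·+1^9 = +1.
(a,b)_∞: sgn(-2179437)=−, sgn(-13)=−, so -1.
(a,b)_7: α=-2, u≡3; β=-2, v≡2 (mod 7); (3|7)=-1, (2|7)=+1; sign (−1)^0·-1^-2·+1^-2 = +1.
(a,b)_13: α=5, u≡10; β=5, v≡12 (mod 13); (10|13)=+1, (12|13)=+1; sign (−1)^0·+1^5·+1^5 = +1.
(a,b)_23: α=-6, u≡20; β=-4, v≡11 (mod 23); (20|23)=-1, (11|23)=-1; sign (−1)^0·-1^-4·-1^-6 = +1.
(a,b)_17: α=-2, u≡7; β=-2, v≡16 (mod 17); (7|17)=-1, (16|17)=+1; sign (−1)^0·-1^-2·+1^-2 = +1.
Ram(-2179437, -13) = {2, 3, 41, ∞}; no ℚ_2-point on the conic.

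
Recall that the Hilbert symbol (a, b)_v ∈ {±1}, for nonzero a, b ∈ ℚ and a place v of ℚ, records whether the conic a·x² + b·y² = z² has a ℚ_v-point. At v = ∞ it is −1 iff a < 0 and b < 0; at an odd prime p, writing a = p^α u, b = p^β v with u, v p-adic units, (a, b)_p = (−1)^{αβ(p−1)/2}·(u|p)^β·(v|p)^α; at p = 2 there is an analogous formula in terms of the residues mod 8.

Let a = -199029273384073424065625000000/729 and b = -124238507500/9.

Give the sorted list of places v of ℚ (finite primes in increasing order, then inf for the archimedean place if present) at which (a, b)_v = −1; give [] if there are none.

Mod squares: a ≡ -128945, b ≡ -29563. Check v ∈ {∞, 2, 3, 5, 17, 37, 41, 47}.
v=17: a=17^3·(≡6), b=17^1·(≡3) mod 17; (6|17)=-1, (3|17)=-1; (−1)^{3·1·8}·(-1)^1·(-1)^3 = +1.
v=3: a=3^-6·(≡1), b=3^-2·(≡2) mod 3; (1|3)=+1, (2|3)=-1; (−1)^{-6·-2·1}·(+1)^-2·(-1)^-6 = +1.
v=41: a=41^5·(≡27), b=41^2·(≡23) mod 41; (27|41)=-1, (23|41)=+1; (−1)^{5·2·20}·(-1)^2·(+1)^5 = +1.
v=47: a=47^2·(≡45), b=47^1·(≡10) mod 47; (45|47)=-1, (10|47)=-1; (−1)^{2·1·23}·(-1)^1·(-1)^2 = -1.
v=2: v_2(a)=6, v_2(b)=2; units ≡ 7, 5 (mod 8); ε·ε+αω+βω = 1·0+6·1+2·0 ≡ 0  ⇒  (a,b)_2 = +1.
v=37: a=37^3·(≡33), b=37^1·(≡5) mod 37; (33|37)=+1, (5|37)=-1; (−1)^{3·1·18}·(+1)^1·(-1)^3 = -1.
v=∞: -128945 < 0 and -29563 < 0  ⇒  (a,b)_∞ = -1.
v=5: a=5^11·(≡4), b=5^4·(≡2) mod 5; (4|5)=+1, (2|5)=-1; (−1)^{11·4·2}·(+1)^4·(-1)^11 = -1.
(-128945, -29563 / ℚ) ramifies at {5, 37, 47, ∞}: a division algebra.

[5, 37, 47, inf]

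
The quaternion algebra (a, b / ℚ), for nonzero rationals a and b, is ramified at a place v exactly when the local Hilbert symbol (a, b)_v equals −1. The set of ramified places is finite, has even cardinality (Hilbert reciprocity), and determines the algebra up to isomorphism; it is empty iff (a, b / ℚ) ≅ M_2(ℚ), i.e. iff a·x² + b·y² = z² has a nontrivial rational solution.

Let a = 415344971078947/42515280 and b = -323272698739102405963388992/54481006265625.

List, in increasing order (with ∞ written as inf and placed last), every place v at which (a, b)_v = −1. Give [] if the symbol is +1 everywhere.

(a, b) ≡ (215, -697) mod (ℚ^×)²; places V = {2, 3, 5, 7, 13, 17, 41, 43, ∞}.
(a,b)_7: α=6, u≡3; β=10, v≡3 (mod 7); (3|7)=-1, (3|7)=-1; sign (−1)^0·-1^10·-1^6 = +1.
(a,b)_41: α=2, u≡36; β=3, v≡19 (mod 41); (36|41)=+1, (19|41)=-1; sign (−1)^0·+1^3·-1^2 = +1.
(a,b)_43: α=1, u≡37; β=2, v≡7 (mod 43); (37|43)=-1, (7|43)=-1; sign (−1)^0·-1^2·-1^1 = -1.
(a,b)_2: α=-4, β=6; u≡7, v≡7 (mod 8); ε(u)ε(v)=1·1, αω(v)=-4·0, βω(u)=6·0; sum ≡ 1  ⇒  -1.
(a,b)_3: α=-12, u≡2; β=-20, v≡2 (mod 3); (2|3)=-1, (2|3)=-1; sign (−1)^0·-1^-20·-1^-12 = +1.
(a,b)_17: α=2, u≡14; β=3, v≡12 (mod 17); (14|17)=-1, (12|17)=-1; sign (−1)^0·-1^3·-1^2 = -1.
(a,b)_13: α=2, u≡2; β=4, v≡2 (mod 13); (2|13)=-1, (2|13)=-1; sign (−1)^0·-1^4·-1^2 = +1.
(a,b)_5: α=-1, u≡2; β=-6, v≡3 (mod 5); (2|5)=-1, (3|5)=-1; sign (−1)^0·-1^-6·-1^-1 = -1.
(a,b)_∞: sgn(215)=+, sgn(-697)=−, so +1.
|Ram(215, -697)| = 4, even; anisotropic at {2, 5, 17, 43}.

[2, 5, 17, 43]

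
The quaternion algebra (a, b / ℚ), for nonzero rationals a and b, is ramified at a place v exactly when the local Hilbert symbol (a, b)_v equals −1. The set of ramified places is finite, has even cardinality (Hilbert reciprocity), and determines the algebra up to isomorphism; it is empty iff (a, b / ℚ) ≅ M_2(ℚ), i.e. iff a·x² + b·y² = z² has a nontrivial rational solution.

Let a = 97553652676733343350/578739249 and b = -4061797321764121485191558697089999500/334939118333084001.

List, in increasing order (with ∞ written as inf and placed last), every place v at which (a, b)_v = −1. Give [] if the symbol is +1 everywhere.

(a, b) ≡ (10166, -2755) mod (ℚ^×)²; places V = {2, 3, 5, 11, 13, 17, 19, 23, 29, 31, 37, ∞}.
(a,b)_31: α=4, u≡26; β=6, v≡9 (mod 31); (26|31)=-1, (9|31)=+1; sign (−1)^0·-1^6·+1^4 = +1.
(a,b)_5: α=2, u≡1; β=3, v≡4 (mod 5); (1|5)=+1, (4|5)=+1; sign (−1)^0·+1^3·+1^2 = +1.
(a,b)_29: α=2, u≡7; β=3, v≡15 (mod 29); (7|29)=+1, (15|29)=-1; sign (−1)^0·+1^3·-1^2 = +1.
(a,b)_37: α=2, u≡33; β=4, v≡8 (mod 37); (33|37)=+1, (8|37)=-1; sign (−1)^0·+1^4·-1^2 = +1.
(a,b)_19: α=2, u≡17; β=5, v≡6 (mod 19); (17|19)=+1, (6|19)=+1; sign (−1)^0·+1^5·+1^2 = +1.
(a,b)_13: α=1, u≡6; β=0, v≡10 (mod 13); (6|13)=-1, (10|13)=+1; sign (−1)^0·-1^0·+1^1 = +1.
(a,b)_23: α=1, u≡10; β=4, v≡15 (mod 23); (10|23)=-1, (15|23)=-1; sign (−1)^0·-1^4·-1^1 = -1.
(a,b)_3: α=-14, u≡2; β=-28, v≡2 (mod 3); (2|3)=-1, (2|3)=-1; sign (−1)^0·-1^-28·-1^-14 = +1.
(a,b)_11: α=-2, u≡10; β=-4, v≡8 (mod 11); (10|11)=-1, (8|11)=-1; sign (−1)^0·-1^-4·-1^-2 = +1.
(a,b)_∞: sgn(10166)=+, sgn(-2755)=−, so +1.
(a,b)_2: α=1, β=2; u≡3, v≡5 (mod 8); ε(u)ε(v)=1·0, αω(v)=1·1, βω(u)=2·1; sum ≡ 1  ⇒  -1.
(a,b)_17: α=1, u≡7; β=2, v≡2 (mod 17); (7|17)=-1, (2|17)=+1; sign (−1)^0·-1^2·+1^1 = +1.
Ram(10166, -2755) = {2, 23}; no ℚ_2-point on the conic.

[2, 23]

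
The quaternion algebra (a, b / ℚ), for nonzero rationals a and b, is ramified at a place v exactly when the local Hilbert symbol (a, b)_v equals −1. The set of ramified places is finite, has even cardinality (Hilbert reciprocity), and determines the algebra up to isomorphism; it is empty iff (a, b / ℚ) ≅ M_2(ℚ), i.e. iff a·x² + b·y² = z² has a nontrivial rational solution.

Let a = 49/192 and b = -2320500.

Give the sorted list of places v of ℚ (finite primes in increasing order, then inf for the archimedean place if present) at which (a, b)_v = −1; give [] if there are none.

Mod squares: a ≡ 3, b ≡ -23205. Check v ∈ {∞, 2, 3, 5, 7, 13, 17}.
v=3: a=3^-1·(≡1), b=3^1·(≡2) mod 3; (1|3)=+1, (2|3)=-1; (−1)^{-1·1·1}·(+1)^1·(-1)^-1 = +1.
v=13: a=13^0·(≡1), b=13^1·(≡3) mod 13; (1|13)=+1, (3|13)=+1; (−1)^{0·1·6}·(+1)^1·(+1)^0 = +1.
v=5: a=5^0·(≡2), b=5^3·(≡1) mod 5; (2|5)=-1, (1|5)=+1; (−1)^{0·3·2}·(-1)^3·(+1)^0 = -1.
v=2: v_2(a)=-6, v_2(b)=2; units ≡ 3, 3 (mod 8); ε·ε+αω+βω = 1·1+-6·1+2·1 ≡ 1  ⇒  (a,b)_2 = -1.
v=∞: 3 > 0 and -23205 < 0  ⇒  (a,b)_∞ = +1.
v=17: a=17^0·(≡3), b=17^1·(≡10) mod 17; (3|17)=-1, (10|17)=-1; (−1)^{0·1·8}·(-1)^1·(-1)^0 = -1.
v=7: a=7^2·(≡5), b=7^1·(≡6) mod 7; (5|7)=-1, (6|7)=-1; (−1)^{2·1·3}·(-1)^1·(-1)^2 = -1.
(3, -23205 / ℚ) ramifies at {2, 5, 7, 17}: a division algebra.

[2, 5, 7, 17]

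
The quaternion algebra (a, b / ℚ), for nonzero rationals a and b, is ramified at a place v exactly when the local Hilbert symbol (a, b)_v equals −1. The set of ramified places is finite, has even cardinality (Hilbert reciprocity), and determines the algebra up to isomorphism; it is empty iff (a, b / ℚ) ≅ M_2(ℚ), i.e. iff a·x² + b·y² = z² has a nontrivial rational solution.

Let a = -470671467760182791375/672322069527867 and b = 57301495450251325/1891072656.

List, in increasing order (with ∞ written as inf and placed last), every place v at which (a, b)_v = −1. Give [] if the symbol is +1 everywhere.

[5, 13]

(a, b) ≡ (-85085, 74613) mod (ℚ^×)²; places V = {2, 3, 5, 7, 11, 13, 17, 19, ∞}.
(a,b)_∞: sgn(-85085)=−, sgn(74613)=+, so +1.
(a,b)_17: α=-5, u≡12; β=-3, v≡6 (mod 17); (12|17)=-1, (6|17)=-1; sign (−1)^0·-1^-3·-1^-5 = +1.
(a,b)_2: α=0, β=-4; u≡3, v≡5 (mod 8); ε(u)ε(v)=1·0, αω(v)=0·1, βω(u)=-4·1; sum ≡ 0  ⇒  +1.
(a,b)_5: α=3, u≡2; β=2, v≡3 (mod 5); (2|5)=-1, (3|5)=-1; sign (−1)^0·-1^2·-1^3 = -1.
(a,b)_19: α=2, u≡1; β=3, v≡14 (mod 19); (1|19)=+1, (14|19)=-1; sign (−1)^0·+1^3·-1^2 = +1.
(a,b)_11: α=-1, u≡3; β=-1, v≡6 (mod 11); (3|11)=+1, (6|11)=-1; sign (−1)^1·+1^-1·-1^-1 = +1.
(a,b)_3: α=-16, u≡1; β=-7, v≡1 (mod 3); (1|3)=+1, (1|3)=+1; sign (−1)^0·+1^-7·+1^-16 = +1.
(a,b)_7: α=15, u≡1; β=11, v≡6 (mod 7); (1|7)=+1, (6|7)=-1; sign (−1)^1·+1^11·-1^15 = +1.
(a,b)_13: α=3, u≡11; β=2, v≡2 (mod 13); (11|13)=-1, (2|13)=-1; sign (−1)^0·-1^2·-1^3 = -1.
Ram(-85085, 74613) = {5, 13}; no ℚ_5-point on the conic.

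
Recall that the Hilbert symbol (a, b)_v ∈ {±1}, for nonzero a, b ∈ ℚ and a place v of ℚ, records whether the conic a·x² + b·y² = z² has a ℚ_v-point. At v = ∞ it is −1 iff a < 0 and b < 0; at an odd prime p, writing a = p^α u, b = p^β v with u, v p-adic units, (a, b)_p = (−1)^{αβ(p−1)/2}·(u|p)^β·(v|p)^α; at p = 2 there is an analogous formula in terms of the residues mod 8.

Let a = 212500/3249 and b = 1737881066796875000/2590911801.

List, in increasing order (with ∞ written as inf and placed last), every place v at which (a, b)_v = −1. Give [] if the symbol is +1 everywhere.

(a, b) ≡ (85, 110) mod (ℚ^×)²; places V = {2, 3, 5, 7, 11, 13, 17, 19, 47, ∞}.
(a,b)_17: α=1, u≡11; β=2, v≡4 (mod 17); (11|17)=-1, (4|17)=+1; sign (−1)^0·-1^2·+1^1 = +1.
(a,b)_7: α=0, u≡1; β=2, v≡5 (mod 7); (1|7)=+1, (5|7)=-1; sign (−1)^0·+1^2·-1^0 = +1.
(a,b)_11: α=0, u≡6; β=1, v≡6 (mod 11); (6|11)=-1, (6|11)=-1; sign (−1)^0·-1^1·-1^0 = -1.
(a,b)_13: α=0, u≡11; β=4, v≡6 (mod 13); (11|13)=-1, (6|13)=-1; sign (−1)^0·-1^4·-1^0 = +1.
(a,b)_47: α=0, u≡10; β=-2, v≡6 (mod 47); (10|47)=-1, (6|47)=+1; sign (−1)^0·-1^-2·+1^0 = +1.
(a,b)_19: α=-2, u≡11; β=-4, v≡8 (mod 19); (11|19)=+1, (8|19)=-1; sign (−1)^0·+1^-4·-1^-2 = +1.
(a,b)_3: α=-2, u≡1; β=-2, v≡2 (mod 3); (1|3)=+1, (2|3)=-1; sign (−1)^0·+1^-2·-1^-2 = +1.
(a,b)_2: α=2, β=3; u≡5, v≡7 (mod 8); ε(u)ε(v)=0·1, αω(v)=2·0, βω(u)=3·1; sum ≡ 1  ⇒  -1.
(a,b)_∞: sgn(85)=+, sgn(110)=+, so +1.
(a,b)_5: α=5, u≡2; β=11, v≡3 (mod 5); (2|5)=-1, (3|5)=-1; sign (−1)^0·-1^11·-1^5 = +1.
(85, 110 / ℚ) ramifies at {2, 11}: a division algebra.

[2, 11]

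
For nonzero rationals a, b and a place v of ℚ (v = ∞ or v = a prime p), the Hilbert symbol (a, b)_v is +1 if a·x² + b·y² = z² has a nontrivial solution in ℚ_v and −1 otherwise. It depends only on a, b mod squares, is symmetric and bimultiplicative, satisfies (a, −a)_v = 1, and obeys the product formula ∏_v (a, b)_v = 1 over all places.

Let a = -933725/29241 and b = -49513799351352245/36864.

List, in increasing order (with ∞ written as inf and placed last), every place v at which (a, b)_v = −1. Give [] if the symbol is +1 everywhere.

[2, 7, 13, inf]

(a, b) ≡ (-221, -8645) mod (ℚ^×)²; places V = {2, 3, 5, 7, 13, 17, 19, ∞}.
(a,b)_2: α=0, β=-12; u≡3, v≡3 (mod 8); ε(u)ε(v)=1·1, αω(v)=0·1, βω(u)=-12·1; sum ≡ 1  ⇒  -1.
(a,b)_∞: sgn(-221)=−, sgn(-8645)=−, so -1.
(a,b)_19: α=-2, u≡6; β=1, v≡17 (mod 19); (6|19)=+1, (17|19)=+1; sign (−1)^0·+1^1·+1^-2 = +1.
(a,b)_5: α=2, u≡1; β=1, v≡4 (mod 5); (1|5)=+1, (4|5)=+1; sign (−1)^0·+1^1·+1^2 = +1.
(a,b)_3: α=-4, u≡1; β=-2, v≡1 (mod 3); (1|3)=+1, (1|3)=+1; sign (−1)^0·+1^-2·+1^-4 = +1.
(a,b)_17: α=1, u≡2; β=4, v≡4 (mod 17); (2|17)=+1, (4|17)=+1; sign (−1)^0·+1^4·+1^1 = +1.
(a,b)_13: α=3, u≡1; β=5, v≡8 (mod 13); (1|13)=+1, (8|13)=-1; sign (−1)^0·+1^5·-1^3 = -1.
(a,b)_7: α=0, u≡6; β=5, v≡1 (mod 7); (6|7)=-1, (1|7)=+1; sign (−1)^0·-1^5·+1^0 = -1.
Ram(-221, -8645) = {2, 7, 13, ∞}; no ℚ_2-point on the conic.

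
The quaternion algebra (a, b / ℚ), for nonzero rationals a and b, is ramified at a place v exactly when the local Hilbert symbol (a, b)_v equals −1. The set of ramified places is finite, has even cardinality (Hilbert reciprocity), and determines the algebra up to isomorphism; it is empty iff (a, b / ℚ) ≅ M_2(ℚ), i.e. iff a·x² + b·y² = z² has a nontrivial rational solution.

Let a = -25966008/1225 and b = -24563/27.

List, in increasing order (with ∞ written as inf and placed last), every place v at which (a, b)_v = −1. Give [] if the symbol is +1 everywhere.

[3, 29, 37, inf]

(a, b) ≡ (-222, -609) mod (ℚ^×)²; places V = {2, 3, 5, 7, 11, 19, 29, 37, ∞}.
(a,b)_∞: sgn(-222)=−, sgn(-609)=−, so -1.
(a,b)_29: α=0, u≡10; β=1, v≡3 (mod 29); (10|29)=-1, (3|29)=-1; sign (−1)^0·-1^1·-1^0 = -1.
(a,b)_37: α=1, u≡8; β=0, v≡18 (mod 37); (8|37)=-1, (18|37)=-1; sign (−1)^0·-1^0·-1^1 = -1.
(a,b)_7: α=-2, u≡4; β=1, v≡2 (mod 7); (4|7)=+1, (2|7)=+1; sign (−1)^0·+1^1·+1^-2 = +1.
(a,b)_5: α=-2, u≡3; β=0, v≡1 (mod 5); (3|5)=-1, (1|5)=+1; sign (−1)^0·-1^0·+1^-2 = +1.
(a,b)_19: α=2, u≡7; β=0, v≡10 (mod 19); (7|19)=+1, (10|19)=-1; sign (−1)^0·+1^0·-1^2 = +1.
(a,b)_3: α=5, u≡1; β=-3, v≡1 (mod 3); (1|3)=+1, (1|3)=+1; sign (−1)^1·+1^-3·+1^5 = -1.
(a,b)_11: α=0, u≡5; β=2, v≡10 (mod 11); (5|11)=+1, (10|11)=-1; sign (−1)^0·+1^2·-1^0 = +1.
(a,b)_2: α=3, β=0; u≡1, v≡7 (mod 8); ε(u)ε(v)=0·1, αω(v)=3·0, βω(u)=0·0; sum ≡ 0  ⇒  +1.
Ram(-222, -609) = {3, 29, 37, ∞}; no ℚ_3-point on the conic.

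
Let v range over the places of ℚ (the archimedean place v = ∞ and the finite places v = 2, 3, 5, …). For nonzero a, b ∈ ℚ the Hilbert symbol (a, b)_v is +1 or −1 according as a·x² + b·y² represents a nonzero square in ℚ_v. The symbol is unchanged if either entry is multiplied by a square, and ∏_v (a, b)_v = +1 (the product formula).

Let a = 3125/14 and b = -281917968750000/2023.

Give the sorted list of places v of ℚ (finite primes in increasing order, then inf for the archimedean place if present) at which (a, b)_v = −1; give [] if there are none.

Mod squares: a ≡ 70, b ≡ -77. Check v ∈ {∞, 2, 3, 5, 7, 11, 17}.
v=∞: 70 > 0 and -77 < 0  ⇒  (a,b)_∞ = +1.
v=11: a=11^0·(≡4), b=11^1·(≡9) mod 11; (4|11)=+1, (9|11)=+1; (−1)^{0·1·5}·(+1)^1·(+1)^0 = +1.
v=5: a=5^5·(≡4), b=5^12·(≡3) mod 5; (4|5)=+1, (3|5)=-1; (−1)^{5·12·2}·(+1)^12·(-1)^5 = -1.
v=2: v_2(a)=-1, v_2(b)=4; units ≡ 3, 3 (mod 8); ε·ε+αω+βω = 1·1+-1·1+4·1 ≡ 0  ⇒  (a,b)_2 = +1.
v=17: a=17^0·(≡1), b=17^-2·(≡1) mod 17; (1|17)=+1, (1|17)=+1; (−1)^{0·-2·8}·(+1)^-2·(+1)^0 = +1.
v=7: a=7^-1·(≡5), b=7^-1·(≡6) mod 7; (5|7)=-1, (6|7)=-1; (−1)^{-1·-1·3}·(-1)^-1·(-1)^-1 = -1.
v=3: a=3^0·(≡1), b=3^8·(≡1) mod 3; (1|3)=+1, (1|3)=+1; (−1)^{0·8·1}·(+1)^8·(+1)^0 = +1.
Ram(70, -77) = {5, 7}; no ℚ_5-point on the conic.

[5, 7]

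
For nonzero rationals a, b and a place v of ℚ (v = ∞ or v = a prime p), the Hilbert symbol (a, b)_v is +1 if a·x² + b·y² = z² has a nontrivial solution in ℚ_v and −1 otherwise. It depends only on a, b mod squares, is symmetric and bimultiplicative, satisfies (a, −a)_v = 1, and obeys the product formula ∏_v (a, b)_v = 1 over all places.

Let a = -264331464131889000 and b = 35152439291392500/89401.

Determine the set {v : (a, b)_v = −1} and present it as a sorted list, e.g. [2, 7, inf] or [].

[2, 3, 5, 7]

Mod squares: a ≡ -9690, b ≡ 77. Check v ∈ {∞, 2, 3, 5, 7, 11, 13, 17, 19, 23}.
v=17: a=17^3·(≡16), b=17^2·(≡8) mod 17; (16|17)=+1, (8|17)=+1; (−1)^{3·2·8}·(+1)^2·(+1)^3 = +1.
v=∞: -9690 < 0 and 77 > 0  ⇒  (a,b)_∞ = +1.
v=23: a=23^0·(≡16), b=23^-2·(≡4) mod 23; (16|23)=+1, (4|23)=+1; (−1)^{0·-2·11}·(+1)^-2·(+1)^0 = +1.
v=13: a=13^0·(≡11), b=13^-2·(≡10) mod 13; (11|13)=-1, (10|13)=+1; (−1)^{0·-2·6}·(-1)^-2·(+1)^0 = +1.
v=7: a=7^4·(≡5), b=7^5·(≡1) mod 7; (5|7)=-1, (1|7)=+1; (−1)^{4·5·3}·(-1)^5·(+1)^4 = -1.
v=3: a=3^3·(≡1), b=3^6·(≡2) mod 3; (1|3)=+1, (2|3)=-1; (−1)^{3·6·1}·(+1)^6·(-1)^3 = -1.
v=11: a=11^2·(≡3), b=11^1·(≡8) mod 11; (3|11)=+1, (8|11)=-1; (−1)^{2·1·5}·(+1)^1·(-1)^2 = +1.
v=2: v_2(a)=3, v_2(b)=2; units ≡ 3, 5 (mod 8); ε·ε+αω+βω = 1·0+3·1+2·1 ≡ 1  ⇒  (a,b)_2 = -1.
v=19: a=19^3·(≡12), b=19^2·(≡11) mod 19; (12|19)=-1, (11|19)=+1; (−1)^{3·2·9}·(-1)^2·(+1)^3 = +1.
v=5: a=5^3·(≡3), b=5^4·(≡3) mod 5; (3|5)=-1, (3|5)=-1; (−1)^{3·4·2}·(-1)^4·(-1)^3 = -1.
(-9690, 77 / ℚ) ramifies at {2, 3, 5, 7}: a division algebra.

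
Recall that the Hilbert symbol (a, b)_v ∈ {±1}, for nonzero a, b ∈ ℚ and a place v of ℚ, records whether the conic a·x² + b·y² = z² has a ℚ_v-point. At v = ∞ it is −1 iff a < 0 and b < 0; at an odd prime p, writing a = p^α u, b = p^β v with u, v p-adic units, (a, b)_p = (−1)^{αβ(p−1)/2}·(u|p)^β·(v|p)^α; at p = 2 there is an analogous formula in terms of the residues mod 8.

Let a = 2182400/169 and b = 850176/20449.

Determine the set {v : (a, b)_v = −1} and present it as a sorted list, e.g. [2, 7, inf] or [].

Mod squares: a ≡ 341, b ≡ 41. Check v ∈ {∞, 2, 3, 5, 11, 13, 31, 41}.
v=41: a=41^0·(≡35), b=41^1·(≡1) mod 41; (35|41)=-1, (1|41)=+1; (−1)^{0·1·20}·(-1)^1·(+1)^0 = -1.
v=∞: 341 > 0 and 41 > 0  ⇒  (a,b)_∞ = +1.
v=31: a=31^1·(≡11), b=31^0·(≡14) mod 31; (11|31)=-1, (14|31)=+1; (−1)^{1·0·15}·(-1)^0·(+1)^1 = +1.
v=11: a=11^1·(≡1), b=11^-2·(≡2) mod 11; (1|11)=+1, (2|11)=-1; (−1)^{1·-2·5}·(+1)^-2·(-1)^1 = -1.
v=13: a=13^-2·(≡12), b=13^-2·(≡7) mod 13; (12|13)=+1, (7|13)=-1; (−1)^{-2·-2·6}·(+1)^-2·(-1)^-2 = +1.
v=2: v_2(a)=8, v_2(b)=8; units ≡ 5, 1 (mod 8); ε·ε+αω+βω = 0·0+8·0+8·1 ≡ 0  ⇒  (a,b)_2 = +1.
v=3: a=3^0·(≡2), b=3^4·(≡2) mod 3; (2|3)=-1, (2|3)=-1; (−1)^{0·4·1}·(-1)^4·(-1)^0 = +1.
v=5: a=5^2·(≡4), b=5^0·(≡4) mod 5; (4|5)=+1, (4|5)=+1; (−1)^{2·0·2}·(+1)^0·(+1)^2 = +1.
(341, 41 / ℚ) ramifies at {11, 41}: a division algebra.

[11, 41]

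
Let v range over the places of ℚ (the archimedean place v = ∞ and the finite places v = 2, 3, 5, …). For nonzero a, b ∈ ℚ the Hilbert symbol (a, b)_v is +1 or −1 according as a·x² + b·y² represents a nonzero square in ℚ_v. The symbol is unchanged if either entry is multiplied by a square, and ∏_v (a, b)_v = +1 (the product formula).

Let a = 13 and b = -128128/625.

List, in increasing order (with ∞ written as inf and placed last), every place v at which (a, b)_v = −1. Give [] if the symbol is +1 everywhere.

[2, 7, 11, 13]

(a, b) ≡ (13, -2002) mod (ℚ^×)²; places V = {2, 5, 7, 11, 13, ∞}.
(a,b)_2: α=0, β=7; u≡5, v≡7 (mod 8); ε(u)ε(v)=0·1, αω(v)=0·0, βω(u)=7·1; sum ≡ 1  ⇒  -1.
(a,b)_11: α=0, u≡2; β=1, v≡5 (mod 11); (2|11)=-1, (5|11)=+1; sign (−1)^0·-1^1·+1^0 = -1.
(a,b)_5: α=0, u≡3; β=-4, v≡2 (mod 5); (3|5)=-1, (2|5)=-1; sign (−1)^0·-1^-4·-1^0 = +1.
(a,b)_∞: sgn(13)=+, sgn(-2002)=−, so +1.
(a,b)_13: α=1, u≡1; β=1, v≡11 (mod 13); (1|13)=+1, (11|13)=-1; sign (−1)^0·+1^1·-1^1 = -1.
(a,b)_7: α=0, u≡6; β=1, v≡4 (mod 7); (6|7)=-1, (4|7)=+1; sign (−1)^0·-1^1·+1^0 = -1.
(13, -2002 / ℚ) ramifies at {2, 7, 11, 13}: a division algebra.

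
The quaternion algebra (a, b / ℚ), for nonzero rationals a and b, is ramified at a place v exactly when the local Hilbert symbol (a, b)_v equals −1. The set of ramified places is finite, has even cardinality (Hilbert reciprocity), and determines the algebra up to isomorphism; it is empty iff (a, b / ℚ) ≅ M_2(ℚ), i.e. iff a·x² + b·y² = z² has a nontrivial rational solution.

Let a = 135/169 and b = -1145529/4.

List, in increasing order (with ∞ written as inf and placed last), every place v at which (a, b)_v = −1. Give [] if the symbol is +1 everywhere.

[2, 3, 19, 29]

Mod squares: a ≡ 15, b ≡ -127281. Check v ∈ {∞, 2, 3, 5, 7, 11, 13, 19, 29}.
v=2: v_2(a)=0, v_2(b)=-2; units ≡ 7, 7 (mod 8); ε·ε+αω+βω = 1·1+0·0+-2·0 ≡ 1  ⇒  (a,b)_2 = -1.
v=7: a=7^0·(≡2), b=7^1·(≡5) mod 7; (2|7)=+1, (5|7)=-1; (−1)^{0·1·3}·(+1)^1·(-1)^0 = +1.
v=5: a=5^1·(≡3), b=5^0·(≡4) mod 5; (3|5)=-1, (4|5)=+1; (−1)^{1·0·2}·(-1)^0·(+1)^1 = +1.
v=11: a=11^0·(≡9), b=11^1·(≡5) mod 11; (9|11)=+1, (5|11)=+1; (−1)^{0·1·5}·(+1)^1·(+1)^0 = +1.
v=13: a=13^-2·(≡5), b=13^0·(≡11) mod 13; (5|13)=-1, (11|13)=-1; (−1)^{-2·0·6}·(-1)^0·(-1)^-2 = +1.
v=∞: 15 > 0 and -127281 < 0  ⇒  (a,b)_∞ = +1.
v=19: a=19^0·(≡18), b=19^1·(≡18) mod 19; (18|19)=-1, (18|19)=-1; (−1)^{0·1·9}·(-1)^1·(-1)^0 = -1.
v=29: a=29^0·(≡2), b=29^1·(≡21) mod 29; (2|29)=-1, (21|29)=-1; (−1)^{0·1·14}·(-1)^1·(-1)^0 = -1.
v=3: a=3^3·(≡2), b=3^3·(≡2) mod 3; (2|3)=-1, (2|3)=-1; (−1)^{3·3·1}·(-1)^3·(-1)^3 = -1.
|Ram(15, -127281)| = 4, even; anisotropic at {2, 3, 19, 29}.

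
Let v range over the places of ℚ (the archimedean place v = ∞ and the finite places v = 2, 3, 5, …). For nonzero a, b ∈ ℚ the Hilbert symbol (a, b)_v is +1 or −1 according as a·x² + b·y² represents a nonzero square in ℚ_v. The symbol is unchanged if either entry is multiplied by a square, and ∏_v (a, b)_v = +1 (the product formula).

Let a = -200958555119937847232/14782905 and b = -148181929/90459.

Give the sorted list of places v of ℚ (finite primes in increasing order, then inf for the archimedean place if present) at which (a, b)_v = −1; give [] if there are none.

Mod squares: a ≡ -49335, b ≡ -19. Check v ∈ {∞, 2, 3, 5, 7, 11, 13, 19, 23, 37, 47}.
v=37: a=37^4·(≡35), b=37^2·(≡15) mod 37; (35|37)=-1, (15|37)=-1; (−1)^{4·2·18}·(-1)^2·(-1)^4 = +1.
v=23: a=23^-3·(≡19), b=23^-2·(≡1) mod 23; (19|23)=-1, (1|23)=+1; (−1)^{-3·-2·11}·(-1)^-2·(+1)^-3 = +1.
v=2: v_2(a)=6, v_2(b)=0; units ≡ 1, 5 (mod 8); ε·ε+αω+βω = 0·0+6·1+0·0 ≡ 0  ⇒  (a,b)_2 = +1.
v=7: a=7^4·(≡4), b=7^2·(≡1) mod 7; (4|7)=+1, (1|7)=+1; (−1)^{4·2·3}·(+1)^2·(+1)^4 = +1.
v=11: a=11^1·(≡9), b=11^0·(≡1) mod 11; (9|11)=+1, (1|11)=+1; (−1)^{1·0·5}·(+1)^0·(+1)^1 = +1.
v=3: a=3^-5·(≡1), b=3^-2·(≡2) mod 3; (1|3)=+1, (2|3)=-1; (−1)^{-5·-2·1}·(+1)^-2·(-1)^-5 = -1.
v=5: a=5^-1·(≡3), b=5^0·(≡4) mod 5; (3|5)=-1, (4|5)=+1; (−1)^{-1·0·2}·(-1)^0·(+1)^-1 = +1.
v=19: a=19^0·(≡2), b=19^-1·(≡14) mod 19; (2|19)=-1, (14|19)=-1; (−1)^{0·-1·9}·(-1)^-1·(-1)^0 = -1.
v=47: a=47^4·(≡11), b=47^2·(≡36) mod 47; (11|47)=-1, (36|47)=+1; (−1)^{4·2·23}·(-1)^2·(+1)^4 = +1.
v=13: a=13^1·(≡9), b=13^0·(≡8) mod 13; (9|13)=+1, (8|13)=-1; (−1)^{1·0·6}·(+1)^0·(-1)^1 = -1.
v=∞: -49335 < 0 and -19 < 0  ⇒  (a,b)_∞ = -1.
|Ram(-49335, -19)| = 4, even; anisotropic at {3, 13, 19, ∞}.

[3, 13, 19, inf]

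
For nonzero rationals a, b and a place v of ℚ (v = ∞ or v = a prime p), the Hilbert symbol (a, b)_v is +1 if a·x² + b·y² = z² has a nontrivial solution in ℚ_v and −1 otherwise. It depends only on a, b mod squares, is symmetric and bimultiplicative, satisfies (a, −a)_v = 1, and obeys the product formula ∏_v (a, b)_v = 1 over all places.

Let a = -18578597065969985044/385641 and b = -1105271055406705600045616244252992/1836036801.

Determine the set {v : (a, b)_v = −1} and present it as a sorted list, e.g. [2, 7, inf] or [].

[2, 13, 29, 37, 53, inf]

(a, b) ≡ (-2976589, -25493) mod (ℚ^×)²; places V = {2, 3, 7, 11, 13, 23, 29, 31, 37, 43, 53, ∞}.
(a,b)_11: α=1, u≡1; β=2, v≡9 (mod 11); (1|11)=+1, (9|11)=+1; sign (−1)^0·+1^2·+1^1 = +1.
(a,b)_7: α=5, u≡2; β=8, v≡1 (mod 7); (2|7)=+1, (1|7)=+1; sign (−1)^0·+1^8·+1^5 = +1.
(a,b)_29: α=1, u≡26; β=2, v≡17 (mod 29); (26|29)=-1, (17|29)=-1; sign (−1)^0·-1^2·-1^1 = -1.
(a,b)_53: α=2, u≡45; β=3, v≡24 (mod 53); (45|53)=-1, (24|53)=+1; sign (−1)^0·-1^3·+1^2 = -1.
(a,b)_43: α=1, u≡20; β=2, v≡31 (mod 43); (20|43)=-1, (31|43)=+1; sign (−1)^0·-1^2·+1^1 = +1.
(a,b)_37: α=2, u≡8; β=3, v≡23 (mod 37); (8|37)=-1, (23|37)=-1; sign (−1)^0·-1^3·-1^2 = -1.
(a,b)_13: α=2, u≡11; β=3, v≡5 (mod 13); (11|13)=-1, (5|13)=-1; sign (−1)^0·-1^3·-1^2 = -1.
(a,b)_3: α=-6, u≡2; β=-8, v≡1 (mod 3); (2|3)=-1, (1|3)=+1; sign (−1)^0·-1^-8·+1^-6 = +1.
(a,b)_2: α=2, β=6; u≡3, v≡3 (mod 8); ε(u)ε(v)=1·1, αω(v)=2·1, βω(u)=6·1; sum ≡ 1  ⇒  -1.
(a,b)_31: α=1, u≡1; β=2, v≡4 (mod 31); (1|31)=+1, (4|31)=+1; sign (−1)^0·+1^2·+1^1 = +1.
(a,b)_23: α=-2, u≡8; β=-4, v≡14 (mod 23); (8|23)=+1, (14|23)=-1; sign (−1)^0·+1^-4·-1^-2 = +1.
(a,b)_∞: sgn(-2976589)=−, sgn(-25493)=−, so -1.
|Ram(-2976589, -25493)| = 6, even; anisotropic at {2, 13, 29, 37, 53, ∞}.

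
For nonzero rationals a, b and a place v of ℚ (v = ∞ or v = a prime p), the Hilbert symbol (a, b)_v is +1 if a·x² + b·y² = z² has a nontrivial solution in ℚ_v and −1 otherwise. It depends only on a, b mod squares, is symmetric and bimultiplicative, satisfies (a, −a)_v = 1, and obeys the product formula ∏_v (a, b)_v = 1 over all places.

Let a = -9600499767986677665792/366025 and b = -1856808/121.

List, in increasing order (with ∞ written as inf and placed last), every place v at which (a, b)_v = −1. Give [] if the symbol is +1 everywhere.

Mod squares: a ≡ -43509077, b ≡ -51578. Check v ∈ {∞, 2, 3, 5, 11, 17, 23, 29, 37, 41, 43}.
v=29: a=29^1·(≡12), b=29^0·(≡24) mod 29; (12|29)=-1, (24|29)=+1; (−1)^{1·0·14}·(-1)^0·(+1)^1 = +1.
v=∞: -43509077 < 0 and -51578 < 0  ⇒  (a,b)_∞ = -1.
v=11: a=11^-4·(≡9), b=11^-2·(≡3) mod 11; (9|11)=+1, (3|11)=+1; (−1)^{-4·-2·5}·(+1)^-2·(+1)^-4 = +1.
v=2: v_2(a)=12, v_2(b)=3; units ≡ 3, 3 (mod 8); ε·ε+αω+βω = 1·1+12·1+3·1 ≡ 0  ⇒  (a,b)_2 = +1.
v=41: a=41^3·(≡29), b=41^1·(≡12) mod 41; (29|41)=-1, (12|41)=-1; (−1)^{3·1·20}·(-1)^1·(-1)^3 = +1.
v=37: a=37^3·(≡23), b=37^1·(≡21) mod 37; (23|37)=-1, (21|37)=+1; (−1)^{3·1·18}·(-1)^1·(+1)^3 = -1.
v=5: a=5^-2·(≡3), b=5^0·(≡2) mod 5; (3|5)=-1, (2|5)=-1; (−1)^{-2·0·2}·(-1)^0·(-1)^-2 = +1.
v=3: a=3^4·(≡1), b=3^2·(≡1) mod 3; (1|3)=+1, (1|3)=+1; (−1)^{4·2·1}·(+1)^2·(+1)^4 = +1.
v=23: a=23^1·(≡14), b=23^0·(≡20) mod 23; (14|23)=-1, (20|23)=-1; (−1)^{1·0·11}·(-1)^0·(-1)^1 = -1.
v=43: a=43^1·(≡22), b=43^0·(≡30) mod 43; (22|43)=-1, (30|43)=-1; (−1)^{1·0·21}·(-1)^0·(-1)^1 = -1.
v=17: a=17^2·(≡1), b=17^1·(≡9) mod 17; (1|17)=+1, (9|17)=+1; (−1)^{2·1·8}·(+1)^1·(+1)^2 = +1.
(-43509077, -51578 / ℚ) ramifies at {23, 37, 43, ∞}: a division algebra.

[23, 37, 43, inf]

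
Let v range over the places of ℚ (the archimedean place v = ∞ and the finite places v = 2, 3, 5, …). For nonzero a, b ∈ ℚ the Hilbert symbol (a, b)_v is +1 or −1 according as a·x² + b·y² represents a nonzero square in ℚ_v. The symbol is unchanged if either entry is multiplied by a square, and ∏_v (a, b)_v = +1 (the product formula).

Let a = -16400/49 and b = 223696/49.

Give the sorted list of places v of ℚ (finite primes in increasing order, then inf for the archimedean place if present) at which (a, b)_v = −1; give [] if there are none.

Mod squares: a ≡ -41, b ≡ 13981. Check v ∈ {∞, 2, 5, 7, 11, 31, 41}.
v=2: v_2(a)=4, v_2(b)=4; units ≡ 7, 5 (mod 8); ε·ε+αω+βω = 1·0+4·1+4·0 ≡ 0  ⇒  (a,b)_2 = +1.
v=∞: -41 < 0 and 13981 > 0  ⇒  (a,b)_∞ = +1.
v=5: a=5^2·(≡1), b=5^0·(≡4) mod 5; (1|5)=+1, (4|5)=+1; (−1)^{2·0·2}·(+1)^0·(+1)^2 = +1.
v=31: a=31^0·(≡12), b=31^1·(≡22) mod 31; (12|31)=-1, (22|31)=-1; (−1)^{0·1·15}·(-1)^1·(-1)^0 = -1.
v=11: a=11^0·(≡9), b=11^1·(≡6) mod 11; (9|11)=+1, (6|11)=-1; (−1)^{0·1·5}·(+1)^1·(-1)^0 = +1.
v=7: a=7^-2·(≡1), b=7^-2·(≡4) mod 7; (1|7)=+1, (4|7)=+1; (−1)^{-2·-2·3}·(+1)^-2·(+1)^-2 = +1.
v=41: a=41^1·(≡32), b=41^1·(≡26) mod 41; (32|41)=+1, (26|41)=-1; (−1)^{1·1·20}·(+1)^1·(-1)^1 = -1.
(-41, 13981 / ℚ) ramifies at {31, 41}: a division algebra.

[31, 41]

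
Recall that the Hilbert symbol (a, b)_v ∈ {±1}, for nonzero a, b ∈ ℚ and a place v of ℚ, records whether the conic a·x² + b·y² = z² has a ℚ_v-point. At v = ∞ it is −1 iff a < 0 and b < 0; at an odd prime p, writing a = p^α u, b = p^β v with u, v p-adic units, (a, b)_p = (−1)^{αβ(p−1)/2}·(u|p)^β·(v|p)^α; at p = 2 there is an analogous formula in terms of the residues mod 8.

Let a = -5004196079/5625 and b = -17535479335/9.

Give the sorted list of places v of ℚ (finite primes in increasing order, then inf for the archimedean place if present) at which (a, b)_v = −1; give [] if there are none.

[11, 19, 23, inf]

(a, b) ≡ (-38399, -48574735) mod (ℚ^×)²; places V = {2, 3, 5, 11, 19, 23, 43, 47, ∞}.
(a,b)_11: α=0, u≡2; β=1, v≡10 (mod 11); (2|11)=-1, (10|11)=-1; sign (−1)^0·-1^1·-1^0 = -1.
(a,b)_43: α=1, u≡15; β=1, v≡39 (mod 43); (15|43)=+1, (39|43)=-1; sign (−1)^1·+1^1·-1^1 = +1.
(a,b)_∞: sgn(-38399)=−, sgn(-48574735)=−, so -1.
(a,b)_5: α=-4, u≡4; β=1, v≡2 (mod 5); (4|5)=+1, (2|5)=-1; sign (−1)^0·+1^1·-1^-4 = +1.
(a,b)_19: α=5, u≡12; β=3, v≡2 (mod 19); (12|19)=-1, (2|19)=-1; sign (−1)^1·-1^3·-1^5 = -1.
(a,b)_2: α=0, β=0; u≡1, v≡1 (mod 8); ε(u)ε(v)=0·0, αω(v)=0·0, βω(u)=0·0; sum ≡ 0  ⇒  +1.
(a,b)_47: α=1, u≡35; β=1, v≡21 (mod 47); (35|47)=-1, (21|47)=+1; sign (−1)^1·-1^1·+1^1 = +1.
(a,b)_23: α=0, u≡22; β=1, v≡15 (mod 23); (22|23)=-1, (15|23)=-1; sign (−1)^0·-1^1·-1^0 = -1.
(a,b)_3: α=-2, u≡1; β=-2, v≡2 (mod 3); (1|3)=+1, (2|3)=-1; sign (−1)^0·+1^-2·-1^-2 = +1.
(-38399, -48574735 / ℚ) ramifies at {11, 19, 23, ∞}: a division algebra.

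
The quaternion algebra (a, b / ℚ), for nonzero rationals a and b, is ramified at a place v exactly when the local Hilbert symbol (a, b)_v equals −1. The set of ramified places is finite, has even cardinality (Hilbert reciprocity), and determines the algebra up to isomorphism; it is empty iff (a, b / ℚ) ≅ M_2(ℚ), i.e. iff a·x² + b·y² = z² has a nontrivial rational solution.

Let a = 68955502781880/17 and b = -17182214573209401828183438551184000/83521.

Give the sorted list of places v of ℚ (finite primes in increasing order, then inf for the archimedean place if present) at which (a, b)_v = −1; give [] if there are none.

[7, 17]

(a, b) ≡ (510, -10010) mod (ℚ^×)²; places V = {2, 3, 5, 7, 11, 13, 17, 19, 31, ∞}.
(a,b)_7: α=0, u≡5; β=1, v≡5 (mod 7); (5|7)=-1, (5|7)=-1; sign (−1)^0·-1^1·-1^0 = -1.
(a,b)_13: α=2, u≡1; β=5, v≡3 (mod 13); (1|13)=+1, (3|13)=+1; sign (−1)^0·+1^5·+1^2 = +1.
(a,b)_2: α=3, β=7; u≡7, v≡3 (mod 8); ε(u)ε(v)=1·1, αω(v)=3·1, βω(u)=7·0; sum ≡ 0  ⇒  +1.
(a,b)_5: α=1, u≡3; β=3, v≡3 (mod 5); (3|5)=-1, (3|5)=-1; sign (−1)^0·-1^3·-1^1 = +1.
(a,b)_3: α=5, u≡2; β=10, v≡1 (mod 3); (2|3)=-1, (1|3)=+1; sign (−1)^0·-1^10·+1^5 = +1.
(a,b)_17: α=-1, u≡16; β=-4, v≡12 (mod 17); (16|17)=+1, (12|17)=-1; sign (−1)^0·+1^-4·-1^-1 = -1.
(a,b)_11: α=2, u≡3; β=5, v≡4 (mod 11); (3|11)=+1, (4|11)=+1; sign (−1)^0·+1^5·+1^2 = +1.
(a,b)_31: α=2, u≡28; β=4, v≡23 (mod 31); (28|31)=+1, (23|31)=-1; sign (−1)^0·+1^4·-1^2 = +1.
(a,b)_∞: sgn(510)=+, sgn(-10010)=−, so +1.
(a,b)_19: α=2, u≡11; β=6, v≡10 (mod 19); (11|19)=+1, (10|19)=-1; sign (−1)^0·+1^6·-1^2 = +1.
Ram(510, -10010) = {7, 17}; no ℚ_7-point on the conic.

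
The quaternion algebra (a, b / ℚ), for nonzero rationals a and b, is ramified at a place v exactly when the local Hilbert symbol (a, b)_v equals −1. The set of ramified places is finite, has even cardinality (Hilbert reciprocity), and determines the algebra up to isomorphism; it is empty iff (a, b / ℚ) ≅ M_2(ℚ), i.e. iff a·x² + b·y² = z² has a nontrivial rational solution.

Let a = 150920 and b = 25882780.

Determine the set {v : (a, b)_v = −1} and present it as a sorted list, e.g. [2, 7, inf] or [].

Mod squares: a ≡ 770, b ≡ 55. Check v ∈ {∞, 2, 5, 7, 11}.
v=5: a=5^1·(≡4), b=5^1·(≡1) mod 5; (4|5)=+1, (1|5)=+1; (−1)^{1·1·2}·(+1)^1·(+1)^1 = +1.
v=∞: 770 > 0 and 55 > 0  ⇒  (a,b)_∞ = +1.
v=11: a=11^1·(≡3), b=11^1·(≡3) mod 11; (3|11)=+1, (3|11)=+1; (−1)^{1·1·5}·(+1)^1·(+1)^1 = -1.
v=7: a=7^3·(≡6), b=7^6·(≡3) mod 7; (6|7)=-1, (3|7)=-1; (−1)^{3·6·3}·(-1)^6·(-1)^3 = -1.
v=2: v_2(a)=3, v_2(b)=2; units ≡ 1, 7 (mod 8); ε·ε+αω+βω = 0·1+3·0+2·0 ≡ 0  ⇒  (a,b)_2 = +1.
|Ram(770, 55)| = 2, even; anisotropic at {7, 11}.

[7, 11]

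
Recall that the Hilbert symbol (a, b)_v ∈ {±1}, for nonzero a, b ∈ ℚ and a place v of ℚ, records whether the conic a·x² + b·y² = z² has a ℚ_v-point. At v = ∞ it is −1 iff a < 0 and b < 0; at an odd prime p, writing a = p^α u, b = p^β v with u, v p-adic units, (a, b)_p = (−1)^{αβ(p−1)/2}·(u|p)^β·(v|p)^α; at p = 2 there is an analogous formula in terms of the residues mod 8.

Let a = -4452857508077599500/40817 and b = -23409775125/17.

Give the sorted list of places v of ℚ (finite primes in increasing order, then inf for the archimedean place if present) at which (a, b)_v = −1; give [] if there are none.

Mod squares: a ≡ -27115, b ≡ -1768738565. Check v ∈ {∞, 2, 3, 5, 7, 11, 17, 29, 37, 41, 43}.
v=3: a=3^8·(≡2), b=3^2·(≡1) mod 3; (2|3)=-1, (1|3)=+1; (−1)^{8·2·1}·(-1)^2·(+1)^8 = +1.
v=41: a=41^2·(≡38), b=41^1·(≡13) mod 41; (38|41)=-1, (13|41)=-1; (−1)^{2·1·20}·(-1)^1·(-1)^2 = -1.
v=37: a=37^2·(≡35), b=37^1·(≡7) mod 37; (35|37)=-1, (7|37)=+1; (−1)^{2·1·18}·(-1)^1·(+1)^2 = -1.
v=43: a=43^2·(≡7), b=43^1·(≡35) mod 43; (7|43)=-1, (35|43)=+1; (−1)^{2·1·21}·(-1)^1·(+1)^2 = -1.
v=7: a=7^-4·(≡3), b=7^0·(≡4) mod 7; (3|7)=-1, (4|7)=+1; (−1)^{-4·0·3}·(-1)^0·(+1)^-4 = +1.
v=29: a=29^1·(≡7), b=29^1·(≡3) mod 29; (7|29)=+1, (3|29)=-1; (−1)^{1·1·14}·(+1)^1·(-1)^1 = -1.
v=11: a=11^1·(≡8), b=11^1·(≡2) mod 11; (8|11)=-1, (2|11)=-1; (−1)^{1·1·5}·(-1)^1·(-1)^1 = -1.
v=5: a=5^3·(≡2), b=5^3·(≡2) mod 5; (2|5)=-1, (2|5)=-1; (−1)^{3·3·2}·(-1)^3·(-1)^3 = +1.
v=2: v_2(a)=2, v_2(b)=0; units ≡ 5, 3 (mod 8); ε·ε+αω+βω = 0·1+2·1+0·1 ≡ 0  ⇒  (a,b)_2 = +1.
v=17: a=17^-1·(≡6), b=17^-1·(≡7) mod 17; (6|17)=-1, (7|17)=-1; (−1)^{-1·-1·8}·(-1)^-1·(-1)^-1 = +1.
v=∞: -27115 < 0 and -1768738565 < 0  ⇒  (a,b)_∞ = -1.
Ram(-27115, -1768738565) = {11, 29, 37, 41, 43, ∞}; no ℚ_11-point on the conic.

[11, 29, 37, 41, 43, inf]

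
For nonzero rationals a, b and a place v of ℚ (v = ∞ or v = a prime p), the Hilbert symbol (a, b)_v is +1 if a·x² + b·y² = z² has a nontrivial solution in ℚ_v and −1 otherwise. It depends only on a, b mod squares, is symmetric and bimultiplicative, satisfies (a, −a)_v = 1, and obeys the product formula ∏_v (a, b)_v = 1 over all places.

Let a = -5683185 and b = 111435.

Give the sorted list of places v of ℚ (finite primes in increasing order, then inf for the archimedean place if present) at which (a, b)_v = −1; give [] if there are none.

Mod squares: a ≡ -2185, b ≡ 111435. Check v ∈ {∞, 2, 3, 5, 17, 19, 23}.
v=17: a=17^2·(≡4), b=17^1·(≡10) mod 17; (4|17)=+1, (10|17)=-1; (−1)^{2·1·8}·(+1)^1·(-1)^2 = +1.
v=3: a=3^2·(≡2), b=3^1·(≡2) mod 3; (2|3)=-1, (2|3)=-1; (−1)^{2·1·1}·(-1)^1·(-1)^2 = -1.
v=2: v_2(a)=0, v_2(b)=0; units ≡ 7, 3 (mod 8); ε·ε+αω+βω = 1·1+0·1+0·0 ≡ 1  ⇒  (a,b)_2 = -1.
v=∞: -2185 < 0 and 111435 > 0  ⇒  (a,b)_∞ = +1.
v=19: a=19^1·(≡2), b=19^1·(≡13) mod 19; (2|19)=-1, (13|19)=-1; (−1)^{1·1·9}·(-1)^1·(-1)^1 = -1.
v=5: a=5^1·(≡3), b=5^1·(≡2) mod 5; (3|5)=-1, (2|5)=-1; (−1)^{1·1·2}·(-1)^1·(-1)^1 = +1.
v=23: a=23^1·(≡17), b=23^1·(≡15) mod 23; (17|23)=-1, (15|23)=-1; (−1)^{1·1·11}·(-1)^1·(-1)^1 = -1.
|Ram(-2185, 111435)| = 4, even; anisotropic at {2, 3, 19, 23}.

[2, 3, 19, 23]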